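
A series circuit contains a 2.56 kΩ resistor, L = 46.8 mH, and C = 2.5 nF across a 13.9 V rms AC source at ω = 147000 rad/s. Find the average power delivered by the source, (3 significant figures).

20.7 mW

X_L = ωL = 6880 Ω
X_C = 1/(ωC) = 2720 Ω
Net reactance X = X_L − X_C = 4160 Ω
Z = 2560 + j4160 Ω
|Z| = √(2560² + 4160²) = 4880 Ω
∠Z = arctan(4160/2560) = 58.4°
I = V/|Z| = 2.85 mA
P = VI cos φ = 13.9 × 0.00285 × cos(58.4°) = 20.7 mW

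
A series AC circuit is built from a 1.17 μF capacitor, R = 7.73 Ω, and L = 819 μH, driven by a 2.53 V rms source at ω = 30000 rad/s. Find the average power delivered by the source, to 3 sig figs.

X_L = ωL = 24.6 Ω
X_C = 1/(ωC) = 28.5 Ω
Net reactance X = X_L − X_C = -3.92 Ω
Z = 7.73 − j3.92 Ω
|Z| = √(7.73² + 3.92²) = 8.67 Ω
∠Z = arctan(-3.92/7.73) = -26.9°
I = V/|Z| = 292 mA
P = VI cos φ = 2.53 × 0.292 × cos(-26.9°) = 659 mW

659 mW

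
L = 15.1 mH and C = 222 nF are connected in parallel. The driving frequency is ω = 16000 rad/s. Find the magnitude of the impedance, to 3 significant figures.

1700 Ω

X_L = ωL = 242 Ω
X_C = 1/(ωC) = 282 Ω
Parallel: admittances add. Y = 1/(jωL) + jωC
Y = (0 − j0.000587) S
|Y| = 0.000587 S → |Z| = 1/|Y| = 1700 Ω, ∠Z = −∠Y = 90.0°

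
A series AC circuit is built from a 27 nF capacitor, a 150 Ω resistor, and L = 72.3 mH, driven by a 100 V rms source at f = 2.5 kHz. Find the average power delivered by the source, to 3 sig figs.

ω = 2πf = 15710 rad/s
X_L = ωL = 1140 Ω
X_C = 1/(ωC) = 2360 Ω
Net reactance X = X_L − X_C = -1220 Ω
Z = 150 − j1220 Ω
|Z| = √(150² + 1220²) = 1230 Ω
∠Z = arctan(-1220/150) = -83.0°
I = V/|Z| = 81.2 mA
P = VI cos φ = 100 × 0.0812 × cos(-83.0°) = 989 mW

989 mW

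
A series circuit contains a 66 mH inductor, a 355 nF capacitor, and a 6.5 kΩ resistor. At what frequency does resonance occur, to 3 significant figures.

1.04 kHz

ω₀ = 1/√(LC) = 1/√(0.066 × 3.55e-07) = 6533 rad/s
f₀ = ω₀/(2π) = 1.04 kHz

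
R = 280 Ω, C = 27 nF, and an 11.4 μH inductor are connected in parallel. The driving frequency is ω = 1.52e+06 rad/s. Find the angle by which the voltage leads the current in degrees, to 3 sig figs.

X_L = ωL = 17.3 Ω
X_C = 1/(ωC) = 24.4 Ω
Parallel: admittances add. Y = 1/R + 1/(jωL) + jωC
Y = (0.00357 − j0.0167) S
|Y| = 0.0170 S → |Z| = 1/|Y| = 58.7 Ω, ∠Z = −∠Y = 77.9°

77.9°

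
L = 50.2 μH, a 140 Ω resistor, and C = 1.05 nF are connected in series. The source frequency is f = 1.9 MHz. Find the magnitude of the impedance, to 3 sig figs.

ω = 2πf = 1.194e+07 rad/s
X_L = ωL = 599 Ω
X_C = 1/(ωC) = 79.8 Ω
Net reactance X = X_L − X_C = 520 Ω
Z = 140 + j520 Ω
|Z| = √(140² + 520²) = 538 Ω

538 Ω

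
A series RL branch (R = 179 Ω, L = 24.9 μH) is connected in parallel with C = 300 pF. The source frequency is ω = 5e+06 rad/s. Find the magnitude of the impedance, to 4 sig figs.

254.6 Ω

X_L = ωL = 124.5 Ω
X_C = 1/(ωC) = 666.7 Ω
Branch 1 (R+jX_L): Z₁ = 179.0 + j124.5 Ω, |Z₁| = 218.0 Ω
Branch 2 (−jX_C): Z₂ = −j666.7 Ω
Parallel: Z = Z₁Z₂/(Z₁+Z₂), |Z| = 254.6 Ω, ∠Z = 16.55°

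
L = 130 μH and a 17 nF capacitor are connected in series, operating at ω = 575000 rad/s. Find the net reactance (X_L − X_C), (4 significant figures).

-27.55 Ω

X_L = ωL = 74.75 Ω
X_C = 1/(ωC) = 102.3 Ω
X = 74.75 − 102.3 = -27.55 Ω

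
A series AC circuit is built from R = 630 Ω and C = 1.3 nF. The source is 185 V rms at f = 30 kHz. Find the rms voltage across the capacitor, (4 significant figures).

182.8 V

ω = 2πf = 188500 rad/s
X_C = 1/(ωC) = 4081 Ω
Z = 630.0 − j4081 Ω
|Z| = √(630.0² + 4081²) = 4129 Ω
I = V/|Z| = 44.80 mA
V_C = I·|Z_C| = 0.04480 × 4081 = 182.8 V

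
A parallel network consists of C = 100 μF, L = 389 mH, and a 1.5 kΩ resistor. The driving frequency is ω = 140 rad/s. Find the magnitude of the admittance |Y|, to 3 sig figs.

X_L = ωL = 54.5 Ω
X_C = 1/(ωC) = 71.4 Ω
Parallel: admittances add. Y = 1/R + 1/(jωL) + jωC
Y = (0.000667 − j0.00436) S
|Y| = 0.00441 S → |Z| = 1/|Y| = 227 Ω, ∠Z = −∠Y = 81.3°

4.41 mS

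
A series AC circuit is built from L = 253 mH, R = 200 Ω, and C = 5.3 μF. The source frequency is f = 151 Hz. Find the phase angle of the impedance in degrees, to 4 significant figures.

ω = 2πf = 948.8 rad/s
X_L = ωL = 240.0 Ω
X_C = 1/(ωC) = 198.9 Ω
Net reactance X = X_L − X_C = 41.17 Ω
Z = 200.0 + j41.17 Ω
|Z| = √(200.0² + 41.17²) = 204.2 Ω
∠Z = arctan(41.17/200.0) = 11.63°

11.63°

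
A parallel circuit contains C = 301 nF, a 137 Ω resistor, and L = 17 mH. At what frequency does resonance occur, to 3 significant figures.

ω₀ = 1/√(LC) = 1/√(0.017 × 3.01e-07) = 13980 rad/s
f₀ = ω₀/(2π) = 2.22 kHz

2.22 kHz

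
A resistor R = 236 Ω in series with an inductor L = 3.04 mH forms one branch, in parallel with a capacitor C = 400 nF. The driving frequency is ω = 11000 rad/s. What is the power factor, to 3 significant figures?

X_L = ωL = 33.4 Ω
X_C = 1/(ωC) = 227 Ω
Branch 1 (R+jX_L): Z₁ = 236 + j33.4 Ω, |Z₁| = 238 Ω
Branch 2 (−jX_C): Z₂ = −j227 Ω
Parallel: Z = Z₁Z₂/(Z₁+Z₂), |Z| = 177 Ω, ∠Z = -42.5°
cos φ = cos(-42.5°) = 0.737

0.737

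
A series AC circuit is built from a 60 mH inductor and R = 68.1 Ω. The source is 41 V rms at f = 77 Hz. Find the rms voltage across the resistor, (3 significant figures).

37.7 V

ω = 2πf = 483.8 rad/s
X_L = ωL = 29.0 Ω
Z = 68.1 + j29.0 Ω
|Z| = √(68.1² + 29.0²) = 74.0 Ω
I = V/|Z| = 554 mA
V_R = I·|Z_R| = 0.554 × 68.1 = 37.7 V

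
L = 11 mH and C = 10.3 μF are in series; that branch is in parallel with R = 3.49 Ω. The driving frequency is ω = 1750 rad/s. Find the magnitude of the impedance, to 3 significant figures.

3.47 Ω

X_L = ωL = 19.2 Ω
X_C = 1/(ωC) = 55.5 Ω
Branch 1: Z₁ = R = 3.49 Ω
Branch 2 (series LC): Z₂ = j(X_L − X_C) = −j36.2 Ω
Parallel: Z = Z₁Z₂/(Z₁+Z₂), |Z| = 3.47 Ω, ∠Z = -5.50°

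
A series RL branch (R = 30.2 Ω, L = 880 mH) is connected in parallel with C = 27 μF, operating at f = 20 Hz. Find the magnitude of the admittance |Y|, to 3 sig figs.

ω = 2πf = 125.7 rad/s
X_L = ωL = 111 Ω
X_C = 1/(ωC) = 295 Ω
Branch 1 (R+jX_L): Z₁ = 30.2 + j111 Ω, |Z₁| = 115 Ω
Branch 2 (−jX_C): Z₂ = −j295 Ω
Parallel: Z = Z₁Z₂/(Z₁+Z₂), |Z| = 181 Ω, ∠Z = 65.4°
|Y| = 1/|Z| = 5.52 mS

5.52 mS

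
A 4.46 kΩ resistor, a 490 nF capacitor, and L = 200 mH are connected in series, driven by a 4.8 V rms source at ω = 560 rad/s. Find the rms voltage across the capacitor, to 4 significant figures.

3.075 V

X_L = ωL = 112.0 Ω
X_C = 1/(ωC) = 3644 Ω
Net reactance X = X_L − X_C = -3532 Ω
Z = 4460 − j3532 Ω
|Z| = √(4460² + 3532²) = 5689 Ω
I = V/|Z| = 843.7 μA
V_C = I·|Z_C| = 0.0008437 × 3644 = 3.075 V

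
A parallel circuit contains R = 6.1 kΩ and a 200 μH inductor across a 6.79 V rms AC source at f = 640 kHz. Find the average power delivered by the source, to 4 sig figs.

7.558 mW

ω = 2πf = 4.021e+06 rad/s
X_L = ωL = 804.2 Ω
Parallel: admittances add. Y = 1/R + 1/(jωL)
Y = (0.0001639 − j0.001243) S
|Y| = 0.001254 S → |Z| = 1/|Y| = 797.3 Ω, ∠Z = −∠Y = 82.49°
I = V/|Z| = 8.516 mA
P = VI cos φ = 6.79 × 0.008516 × cos(82.49°) = 7.558 mW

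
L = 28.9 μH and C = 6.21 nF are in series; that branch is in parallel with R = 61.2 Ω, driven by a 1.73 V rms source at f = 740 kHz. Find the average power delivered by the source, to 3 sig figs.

48.9 mW

ω = 2πf = 4.65e+06 rad/s
X_L = ωL = 134 Ω
X_C = 1/(ωC) = 34.6 Ω
Branch 1: Z₁ = R = 61.2 Ω
Branch 2 (series LC): Z₂ = j(X_L − X_C) = j99.7 Ω
Parallel: Z = Z₁Z₂/(Z₁+Z₂), |Z| = 52.2 Ω, ∠Z = 31.5°
I = V/|Z| = 33.2 mA
P = VI cos φ = 1.73 × 0.0332 × cos(31.5°) = 48.9 mW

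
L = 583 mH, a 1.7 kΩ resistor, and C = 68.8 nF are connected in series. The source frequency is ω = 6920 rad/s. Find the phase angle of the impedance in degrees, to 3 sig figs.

48.7°

X_L = ωL = 4030 Ω
X_C = 1/(ωC) = 2100 Ω
Net reactance X = X_L − X_C = 1930 Ω
Z = 1700 + j1930 Ω
|Z| = √(1700² + 1930²) = 2570 Ω
∠Z = arctan(1930/1700) = 48.7°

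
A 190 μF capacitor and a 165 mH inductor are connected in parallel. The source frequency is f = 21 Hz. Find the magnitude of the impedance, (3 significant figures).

47.9 Ω

ω = 2πf = 131.9 rad/s
X_L = ωL = 21.8 Ω
X_C = 1/(ωC) = 39.9 Ω
Parallel: admittances add. Y = 1/(jωL) + jωC
Y = (0 − j0.0209) S
|Y| = 0.0209 S → |Z| = 1/|Y| = 47.9 Ω, ∠Z = −∠Y = 90.0°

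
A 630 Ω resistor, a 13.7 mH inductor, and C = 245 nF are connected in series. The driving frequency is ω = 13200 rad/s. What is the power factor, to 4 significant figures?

0.9799

X_L = ωL = 180.8 Ω
X_C = 1/(ωC) = 309.2 Ω
Net reactance X = X_L − X_C = -128.4 Ω
Z = 630.0 − j128.4 Ω
|Z| = √(630.0² + 128.4²) = 642.9 Ω
∠Z = arctan(-128.4/630.0) = -11.52°
cos φ = cos(-11.52°) = 0.9799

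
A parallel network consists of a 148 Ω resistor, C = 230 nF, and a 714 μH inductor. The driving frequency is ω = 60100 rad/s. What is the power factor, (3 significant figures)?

X_L = ωL = 42.9 Ω
X_C = 1/(ωC) = 72.3 Ω
Parallel: admittances add. Y = 1/R + 1/(jωL) + jωC
Y = (0.00676 − j0.00948) S
|Y| = 0.0116 S → |Z| = 1/|Y| = 85.9 Ω, ∠Z = −∠Y = 54.5°
cos φ = cos(54.5°) = 0.580

0.580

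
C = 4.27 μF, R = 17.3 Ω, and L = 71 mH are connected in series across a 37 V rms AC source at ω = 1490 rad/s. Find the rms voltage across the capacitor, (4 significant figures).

X_L = ωL = 105.8 Ω
X_C = 1/(ωC) = 157.2 Ω
Net reactance X = X_L − X_C = -51.39 Ω
Z = 17.30 − j51.39 Ω
|Z| = √(17.30² + 51.39²) = 54.22 Ω
I = V/|Z| = 682.4 mA
V_C = I·|Z_C| = 0.6824 × 157.2 = 107.3 V

107.3 V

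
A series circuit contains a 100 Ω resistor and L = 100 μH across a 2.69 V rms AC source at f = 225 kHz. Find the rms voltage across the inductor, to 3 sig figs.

ω = 2πf = 1.414e+06 rad/s
X_L = ωL = 141 Ω
Z = 100 + j141 Ω
|Z| = √(100² + 141²) = 173 Ω
I = V/|Z| = 15.5 mA
V_L = I·|Z_L| = 0.0155 × 141 = 2.20 V

2.20 V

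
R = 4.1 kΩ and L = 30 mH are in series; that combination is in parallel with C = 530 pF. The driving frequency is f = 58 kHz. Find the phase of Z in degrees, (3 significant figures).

ω = 2πf = 364400 rad/s
X_L = ωL = 10900 Ω
X_C = 1/(ωC) = 5180 Ω
Branch 1 (R+jX_L): Z₁ = 4100 + j10900 Ω, |Z₁| = 11700 Ω
Branch 2 (−jX_C): Z₂ = −j5180 Ω
Parallel: Z = Z₁Z₂/(Z₁+Z₂), |Z| = 8560 Ω, ∠Z = -75.1°

-75.1°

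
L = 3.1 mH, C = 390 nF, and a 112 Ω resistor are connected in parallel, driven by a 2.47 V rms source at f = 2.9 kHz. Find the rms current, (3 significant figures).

ω = 2πf = 18220 rad/s
X_L = ωL = 56.5 Ω
X_C = 1/(ωC) = 141 Ω
Parallel: admittances add. Y = 1/R + 1/(jωL) + jωC
Y = (0.00893 − j0.0106) S
|Y| = 0.0139 S → |Z| = 1/|Y| = 72.2 Ω, ∠Z = −∠Y = 49.9°
I = V/|Z| = 2.47/72.2 = 34.2 mA

34.2 mA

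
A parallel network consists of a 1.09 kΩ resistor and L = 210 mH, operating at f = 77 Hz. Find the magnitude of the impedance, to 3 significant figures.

101 Ω

ω = 2πf = 483.8 rad/s
X_L = ωL = 102 Ω
Parallel: admittances add. Y = 1/R + 1/(jωL)
Y = (0.000917 − j0.00984) S
|Y| = 0.00989 S → |Z| = 1/|Y| = 101 Ω, ∠Z = −∠Y = 84.7°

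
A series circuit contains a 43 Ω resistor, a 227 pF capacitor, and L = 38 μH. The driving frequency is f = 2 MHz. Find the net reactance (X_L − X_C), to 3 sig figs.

ω = 2πf = 1.257e+07 rad/s
X_L = ωL = 478 Ω
X_C = 1/(ωC) = 351 Ω
X = 478 − 351 = 127 Ω

127 Ω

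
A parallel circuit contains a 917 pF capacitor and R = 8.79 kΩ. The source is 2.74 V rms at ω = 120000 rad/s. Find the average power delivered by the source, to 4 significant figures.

854.1 μW

X_C = 1/(ωC) = 9088 Ω
Parallel: admittances add. Y = 1/R + jωC
Y = (0.0001138 + j0.0001100) S
|Y| = 0.0001583 S → |Z| = 1/|Y| = 6318 Ω, ∠Z = −∠Y = -44.05°
I = V/|Z| = 433.7 μA
P = VI cos φ = 2.74 × 0.0004337 × cos(-44.05°) = 854.1 μW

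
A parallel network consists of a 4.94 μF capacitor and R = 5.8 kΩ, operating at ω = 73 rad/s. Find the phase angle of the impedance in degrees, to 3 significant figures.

-64.4°

X_C = 1/(ωC) = 2770 Ω
Parallel: admittances add. Y = 1/R + jωC
Y = (0.000172 + j0.000361) S
|Y| = 0.000400 S → |Z| = 1/|Y| = 2500 Ω, ∠Z = −∠Y = -64.4°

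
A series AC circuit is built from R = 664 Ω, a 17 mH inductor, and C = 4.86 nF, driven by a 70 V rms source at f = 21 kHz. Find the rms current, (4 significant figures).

73.45 mA

ω = 2πf = 131900 rad/s
X_L = ωL = 2243 Ω
X_C = 1/(ωC) = 1559 Ω
Net reactance X = X_L − X_C = 683.7 Ω
Z = 664.0 + j683.7 Ω
|Z| = √(664.0² + 683.7²) = 953.0 Ω
I = V/|Z| = 70/953.0 = 73.45 mA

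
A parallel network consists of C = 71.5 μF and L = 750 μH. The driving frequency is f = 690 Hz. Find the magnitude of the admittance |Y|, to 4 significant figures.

ω = 2πf = 4335 rad/s
X_L = ωL = 3.252 Ω
X_C = 1/(ωC) = 3.226 Ω
Parallel: admittances add. Y = 1/(jωL) + jωC
Y = (0 + j0.002435) S
|Y| = 0.002435 S → |Z| = 1/|Y| = 410.7 Ω, ∠Z = −∠Y = -90.00°

2.435 mS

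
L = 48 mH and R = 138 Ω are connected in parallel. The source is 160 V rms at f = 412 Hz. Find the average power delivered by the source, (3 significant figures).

186 W

ω = 2πf = 2589 rad/s
X_L = ωL = 124 Ω
Parallel: admittances add. Y = 1/R + 1/(jωL)
Y = (0.00725 − j0.00805) S
|Y| = 0.0108 S → |Z| = 1/|Y| = 92.3 Ω, ∠Z = −∠Y = 48.0°
I = V/|Z| = 1.73 A
P = VI cos φ = 160 × 1.73 × cos(48.0°) = 186 W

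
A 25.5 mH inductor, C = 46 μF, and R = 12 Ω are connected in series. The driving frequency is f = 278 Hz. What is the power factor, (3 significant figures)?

0.350

ω = 2πf = 1747 rad/s
X_L = ωL = 44.5 Ω
X_C = 1/(ωC) = 12.4 Ω
Net reactance X = X_L − X_C = 32.1 Ω
Z = 12.0 + j32.1 Ω
|Z| = √(12.0² + 32.1²) = 34.3 Ω
∠Z = arctan(32.1/12.0) = 69.5°
cos φ = cos(69.5°) = 0.350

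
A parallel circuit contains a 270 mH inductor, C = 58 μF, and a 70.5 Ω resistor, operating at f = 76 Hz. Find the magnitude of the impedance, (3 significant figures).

40.9 Ω

ω = 2πf = 477.5 rad/s
X_L = ωL = 129 Ω
X_C = 1/(ωC) = 36.1 Ω
Parallel: admittances add. Y = 1/R + 1/(jωL) + jωC
Y = (0.0142 + j0.0199) S
|Y| = 0.0245 S → |Z| = 1/|Y| = 40.9 Ω, ∠Z = −∠Y = -54.6°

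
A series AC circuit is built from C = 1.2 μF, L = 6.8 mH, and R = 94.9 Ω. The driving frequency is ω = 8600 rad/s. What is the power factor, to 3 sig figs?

X_L = ωL = 58.5 Ω
X_C = 1/(ωC) = 96.9 Ω
Net reactance X = X_L − X_C = -38.4 Ω
Z = 94.9 − j38.4 Ω
|Z| = √(94.9² + 38.4²) = 102 Ω
∠Z = arctan(-38.4/94.9) = -22.0°
cos φ = cos(-22.0°) = 0.927

0.927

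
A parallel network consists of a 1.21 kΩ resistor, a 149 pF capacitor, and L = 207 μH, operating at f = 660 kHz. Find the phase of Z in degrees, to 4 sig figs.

33.50°

ω = 2πf = 4.147e+06 rad/s
X_L = ωL = 858.4 Ω
X_C = 1/(ωC) = 1618 Ω
Parallel: admittances add. Y = 1/R + 1/(jωL) + jωC
Y = (0.0008264 − j0.0005471) S
|Y| = 0.0009911 S → |Z| = 1/|Y| = 1009 Ω, ∠Z = −∠Y = 33.50°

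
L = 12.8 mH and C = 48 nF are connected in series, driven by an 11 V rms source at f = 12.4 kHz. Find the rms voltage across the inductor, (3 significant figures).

ω = 2πf = 77910 rad/s
X_L = ωL = 997 Ω
X_C = 1/(ωC) = 267 Ω
Net reactance X = X_L − X_C = 730 Ω
Z = j730 Ω
|Z| = √(0² + 730²) = 730 Ω
I = V/|Z| = 15.1 mA
V_L = I·|Z_L| = 0.0151 × 997 = 15.0 V

15.0 V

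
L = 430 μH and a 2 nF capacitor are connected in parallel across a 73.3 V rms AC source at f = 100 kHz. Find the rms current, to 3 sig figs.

ω = 2πf = 628300 rad/s
X_L = ωL = 270 Ω
X_C = 1/(ωC) = 796 Ω
Parallel: admittances add. Y = 1/(jωL) + jωC
Y = (0 − j0.00244) S
|Y| = 0.00244 S → |Z| = 1/|Y| = 409 Ω, ∠Z = −∠Y = 90.0°
I = V/|Z| = 73.3/409 = 179 mA

179 mA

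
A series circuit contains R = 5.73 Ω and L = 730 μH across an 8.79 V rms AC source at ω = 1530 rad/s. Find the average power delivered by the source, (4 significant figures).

12.99 W

X_L = ωL = 1.117 Ω
Z = 5.730 + j1.117 Ω
|Z| = √(5.730² + 1.117²) = 5.838 Ω
∠Z = arctan(1.117/5.730) = 11.03°
I = V/|Z| = 1.506 A
P = VI cos φ = 8.79 × 1.506 × cos(11.03°) = 12.99 W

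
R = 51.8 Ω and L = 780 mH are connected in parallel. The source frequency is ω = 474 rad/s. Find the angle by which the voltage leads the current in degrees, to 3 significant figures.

X_L = ωL = 370 Ω
Parallel: admittances add. Y = 1/R + 1/(jωL)
Y = (0.0193 − j0.00270) S
|Y| = 0.0195 S → |Z| = 1/|Y| = 51.3 Ω, ∠Z = −∠Y = 7.98°

7.98°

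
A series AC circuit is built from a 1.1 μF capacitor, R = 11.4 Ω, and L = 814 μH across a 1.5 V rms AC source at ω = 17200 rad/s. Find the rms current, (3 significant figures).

37.0 mA

X_L = ωL = 14.0 Ω
X_C = 1/(ωC) = 52.9 Ω
Net reactance X = X_L − X_C = -38.9 Ω
Z = 11.4 − j38.9 Ω
|Z| = √(11.4² + 38.9²) = 40.5 Ω
I = V/|Z| = 1.5/40.5 = 37.0 mA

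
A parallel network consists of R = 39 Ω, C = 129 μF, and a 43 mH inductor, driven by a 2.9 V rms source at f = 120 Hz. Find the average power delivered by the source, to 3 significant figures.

ω = 2πf = 754.0 rad/s
X_L = ωL = 32.4 Ω
X_C = 1/(ωC) = 10.3 Ω
Parallel: admittances add. Y = 1/R + 1/(jωL) + jωC
Y = (0.0256 + j0.0664) S
|Y| = 0.0712 S → |Z| = 1/|Y| = 14.0 Ω, ∠Z = −∠Y = -68.9°
I = V/|Z| = 206 mA
P = VI cos φ = 2.9 × 0.206 × cos(-68.9°) = 216 mW

216 mW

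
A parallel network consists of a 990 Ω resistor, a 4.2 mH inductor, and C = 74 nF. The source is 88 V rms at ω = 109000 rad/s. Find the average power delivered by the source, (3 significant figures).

X_L = ωL = 458 Ω
X_C = 1/(ωC) = 124 Ω
Parallel: admittances add. Y = 1/R + 1/(jωL) + jωC
Y = (0.00101 + j0.00588) S
|Y| = 0.00597 S → |Z| = 1/|Y| = 168 Ω, ∠Z = −∠Y = -80.3°
I = V/|Z| = 525 mA
P = VI cos φ = 88 × 0.525 × cos(-80.3°) = 7.82 W

7.82 W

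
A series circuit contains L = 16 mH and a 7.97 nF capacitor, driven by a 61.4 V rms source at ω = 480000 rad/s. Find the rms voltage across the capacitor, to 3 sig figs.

2.16 V

X_L = ωL = 7680 Ω
X_C = 1/(ωC) = 261 Ω
Net reactance X = X_L − X_C = 7420 Ω
Z = j7420 Ω
|Z| = √(0² + 7420²) = 7420 Ω
I = V/|Z| = 8.28 mA
V_C = I·|Z_C| = 0.00828 × 261 = 2.16 V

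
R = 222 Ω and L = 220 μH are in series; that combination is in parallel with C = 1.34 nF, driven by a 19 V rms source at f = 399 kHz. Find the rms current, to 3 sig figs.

ω = 2πf = 2.507e+06 rad/s
X_L = ωL = 552 Ω
X_C = 1/(ωC) = 298 Ω
Branch 1 (R+jX_L): Z₁ = 222 + j552 Ω, |Z₁| = 595 Ω
Branch 2 (−jX_C): Z₂ = −j298 Ω
Parallel: Z = Z₁Z₂/(Z₁+Z₂), |Z| = 525 Ω, ∠Z = -70.8°
I = V/|Z| = 19/525 = 36.2 mA

36.2 mA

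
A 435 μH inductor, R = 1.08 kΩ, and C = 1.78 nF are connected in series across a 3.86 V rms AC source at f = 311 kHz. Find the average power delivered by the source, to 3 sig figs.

10.9 mW

ω = 2πf = 1.954e+06 rad/s
X_L = ωL = 850 Ω
X_C = 1/(ωC) = 288 Ω
Net reactance X = X_L − X_C = 563 Ω
Z = 1080 + j563 Ω
|Z| = √(1080² + 563²) = 1220 Ω
∠Z = arctan(563/1080) = 27.5°
I = V/|Z| = 3.17 mA
P = VI cos φ = 3.86 × 0.00317 × cos(27.5°) = 10.9 mW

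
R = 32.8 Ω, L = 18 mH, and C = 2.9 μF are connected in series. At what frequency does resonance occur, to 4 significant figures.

ω₀ = 1/√(LC) = 1/√(0.018 × 2.9e-06) = 4377 rad/s
f₀ = ω₀/(2π) = 696.6 Hz

696.6 Hz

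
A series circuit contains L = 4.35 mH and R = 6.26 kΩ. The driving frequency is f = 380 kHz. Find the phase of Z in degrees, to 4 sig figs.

58.92°

ω = 2πf = 2.388e+06 rad/s
X_L = ωL = 10390 Ω
Z = 6260 + j10390 Ω
|Z| = √(6260² + 10390²) = 12130 Ω
∠Z = arctan(10390/6260) = 58.92°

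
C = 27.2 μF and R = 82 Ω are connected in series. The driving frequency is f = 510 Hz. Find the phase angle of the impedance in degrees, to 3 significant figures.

-7.96°

ω = 2πf = 3204 rad/s
X_C = 1/(ωC) = 11.5 Ω
Z = 82.0 − j11.5 Ω
|Z| = √(82.0² + 11.5²) = 82.8 Ω
∠Z = arctan(-11.5/82.0) = -7.96°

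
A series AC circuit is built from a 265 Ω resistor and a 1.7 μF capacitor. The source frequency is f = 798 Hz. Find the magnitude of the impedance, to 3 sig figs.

ω = 2πf = 5014 rad/s
X_C = 1/(ωC) = 117 Ω
Z = 265 − j117 Ω
|Z| = √(265² + 117²) = 290 Ω

290 Ω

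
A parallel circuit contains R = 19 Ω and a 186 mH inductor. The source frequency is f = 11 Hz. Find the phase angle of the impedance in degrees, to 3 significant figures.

ω = 2πf = 69.12 rad/s
X_L = ωL = 12.9 Ω
Parallel: admittances add. Y = 1/R + 1/(jωL)
Y = (0.0526 − j0.0778) S
|Y| = 0.0939 S → |Z| = 1/|Y| = 10.6 Ω, ∠Z = −∠Y = 55.9°

55.9°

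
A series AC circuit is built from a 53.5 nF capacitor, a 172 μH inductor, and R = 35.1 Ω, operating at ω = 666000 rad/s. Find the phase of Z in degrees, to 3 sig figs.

67.9°

X_L = ωL = 115 Ω
X_C = 1/(ωC) = 28.1 Ω
Net reactance X = X_L − X_C = 86.5 Ω
Z = 35.1 + j86.5 Ω
|Z| = √(35.1² + 86.5²) = 93.3 Ω
∠Z = arctan(86.5/35.1) = 67.9°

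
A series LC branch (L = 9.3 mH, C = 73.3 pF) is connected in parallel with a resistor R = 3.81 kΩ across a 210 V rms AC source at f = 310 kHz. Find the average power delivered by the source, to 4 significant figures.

11.57 W

ω = 2πf = 1.948e+06 rad/s
X_L = ωL = 18110 Ω
X_C = 1/(ωC) = 7004 Ω
Branch 1: Z₁ = R = 3810 Ω
Branch 2 (series LC): Z₂ = j(X_L − X_C) = j11110 Ω
Parallel: Z = Z₁Z₂/(Z₁+Z₂), |Z| = 3604 Ω, ∠Z = 18.93°
I = V/|Z| = 58.27 mA
P = VI cos φ = 210 × 0.05827 × cos(18.93°) = 11.57 W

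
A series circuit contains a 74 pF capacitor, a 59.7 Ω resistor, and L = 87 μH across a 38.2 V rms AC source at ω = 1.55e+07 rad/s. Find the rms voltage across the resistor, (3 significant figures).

4.75 V

X_L = ωL = 1350 Ω
X_C = 1/(ωC) = 872 Ω
Net reactance X = X_L − X_C = 477 Ω
Z = 59.7 + j477 Ω
|Z| = √(59.7² + 477²) = 480 Ω
I = V/|Z| = 79.5 mA
V_R = I·|Z_R| = 0.0795 × 59.7 = 4.75 V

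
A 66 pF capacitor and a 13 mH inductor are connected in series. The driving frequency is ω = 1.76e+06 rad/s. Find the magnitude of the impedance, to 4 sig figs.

X_L = ωL = 22880 Ω
X_C = 1/(ωC) = 8609 Ω
Net reactance X = X_L − X_C = 14270 Ω
Z = j14270 Ω
|Z| = √(0² + 14270²) = 14270 Ω

14270 Ω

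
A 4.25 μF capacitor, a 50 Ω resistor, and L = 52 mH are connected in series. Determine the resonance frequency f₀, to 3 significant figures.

ω₀ = 1/√(LC) = 1/√(0.052 × 4.25e-06) = 2127 rad/s
f₀ = ω₀/(2π) = 339 Hz

339 Hz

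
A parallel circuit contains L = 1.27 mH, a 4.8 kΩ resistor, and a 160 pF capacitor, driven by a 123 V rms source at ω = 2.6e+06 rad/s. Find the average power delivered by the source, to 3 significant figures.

X_L = ωL = 3300 Ω
X_C = 1/(ωC) = 2400 Ω
Parallel: admittances add. Y = 1/R + 1/(jωL) + jωC
Y = (0.000208 + j0.000113) S
|Y| = 0.000237 S → |Z| = 1/|Y| = 4220 Ω, ∠Z = −∠Y = -28.5°
I = V/|Z| = 29.2 mA
P = VI cos φ = 123 × 0.0292 × cos(-28.5°) = 3.15 W

3.15 W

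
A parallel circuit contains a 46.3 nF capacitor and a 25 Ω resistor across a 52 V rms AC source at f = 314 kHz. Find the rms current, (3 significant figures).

ω = 2πf = 1.973e+06 rad/s
X_C = 1/(ωC) = 10.9 Ω
Parallel: admittances add. Y = 1/R + jωC
Y = (0.0400 + j0.0913) S
|Y| = 0.0997 S → |Z| = 1/|Y| = 10.0 Ω, ∠Z = −∠Y = -66.4°
I = V/|Z| = 52/10.0 = 5.19 A

5.19 A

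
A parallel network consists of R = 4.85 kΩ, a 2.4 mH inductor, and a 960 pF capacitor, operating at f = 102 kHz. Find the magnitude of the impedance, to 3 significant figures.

4780 Ω

ω = 2πf = 640900 rad/s
X_L = ωL = 1540 Ω
X_C = 1/(ωC) = 1630 Ω
Parallel: admittances add. Y = 1/R + 1/(jωL) + jωC
Y = (0.000206 − j3.49e-05) S
|Y| = 0.000209 S → |Z| = 1/|Y| = 4780 Ω, ∠Z = −∠Y = 9.61°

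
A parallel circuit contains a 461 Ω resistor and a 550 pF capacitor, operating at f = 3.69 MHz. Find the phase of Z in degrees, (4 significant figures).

ω = 2πf = 2.318e+07 rad/s
X_C = 1/(ωC) = 78.42 Ω
Parallel: admittances add. Y = 1/R + jωC
Y = (0.002169 + j0.01275) S
|Y| = 0.01293 S → |Z| = 1/|Y| = 77.31 Ω, ∠Z = −∠Y = -80.35°

-80.35°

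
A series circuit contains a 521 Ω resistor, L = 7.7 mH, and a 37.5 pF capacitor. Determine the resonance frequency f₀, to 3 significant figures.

ω₀ = 1/√(LC) = 1/√(0.0077 × 3.75e-11) = 1.861e+06 rad/s
f₀ = ω₀/(2π) = 296 kHz

296 kHz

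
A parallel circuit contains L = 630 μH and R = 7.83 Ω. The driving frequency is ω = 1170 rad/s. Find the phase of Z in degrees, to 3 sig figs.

84.6°

X_L = ωL = 0.737 Ω
Parallel: admittances add. Y = 1/R + 1/(jωL)
Y = (0.128 − j1.36) S
|Y| = 1.36 S → |Z| = 1/|Y| = 0.734 Ω, ∠Z = −∠Y = 84.6°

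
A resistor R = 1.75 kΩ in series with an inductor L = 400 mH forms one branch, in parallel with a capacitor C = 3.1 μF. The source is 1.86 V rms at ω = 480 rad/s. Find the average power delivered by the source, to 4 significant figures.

1.953 mW

X_L = ωL = 192.0 Ω
X_C = 1/(ωC) = 672.0 Ω
Branch 1 (R+jX_L): Z₁ = 1750 + j192.0 Ω, |Z₁| = 1761 Ω
Branch 2 (−jX_C): Z₂ = −j672.0 Ω
Parallel: Z = Z₁Z₂/(Z₁+Z₂), |Z| = 652.0 Ω, ∠Z = -68.40°
I = V/|Z| = 2.853 mA
P = VI cos φ = 1.86 × 0.002853 × cos(-68.40°) = 1.953 mW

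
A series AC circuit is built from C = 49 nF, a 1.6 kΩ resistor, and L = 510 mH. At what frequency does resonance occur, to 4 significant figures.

1.007 kHz

ω₀ = 1/√(LC) = 1/√(0.51 × 4.9e-08) = 6326 rad/s
f₀ = ω₀/(2π) = 1.007 kHz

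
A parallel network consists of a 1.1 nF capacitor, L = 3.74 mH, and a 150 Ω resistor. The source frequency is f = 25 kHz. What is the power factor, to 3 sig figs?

0.975

ω = 2πf = 157100 rad/s
X_L = ωL = 587 Ω
X_C = 1/(ωC) = 5790 Ω
Parallel: admittances add. Y = 1/R + 1/(jωL) + jωC
Y = (0.00667 − j0.00153) S
|Y| = 0.00684 S → |Z| = 1/|Y| = 146 Ω, ∠Z = −∠Y = 12.9°
cos φ = cos(12.9°) = 0.975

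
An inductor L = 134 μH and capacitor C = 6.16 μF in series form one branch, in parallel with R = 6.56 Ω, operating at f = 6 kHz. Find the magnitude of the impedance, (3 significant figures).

0.741 Ω

ω = 2πf = 37700 rad/s
X_L = ωL = 5.05 Ω
X_C = 1/(ωC) = 4.31 Ω
Branch 1: Z₁ = R = 6.56 Ω
Branch 2 (series LC): Z₂ = j(X_L − X_C) = j0.746 Ω
Parallel: Z = Z₁Z₂/(Z₁+Z₂), |Z| = 0.741 Ω, ∠Z = 83.5°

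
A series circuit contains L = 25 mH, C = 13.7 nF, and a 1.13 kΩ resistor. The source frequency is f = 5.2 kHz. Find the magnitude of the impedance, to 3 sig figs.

1810 Ω

ω = 2πf = 32670 rad/s
X_L = ωL = 817 Ω
X_C = 1/(ωC) = 2230 Ω
Net reactance X = X_L − X_C = -1420 Ω
Z = 1130 − j1420 Ω
|Z| = √(1130² + 1420²) = 1810 Ω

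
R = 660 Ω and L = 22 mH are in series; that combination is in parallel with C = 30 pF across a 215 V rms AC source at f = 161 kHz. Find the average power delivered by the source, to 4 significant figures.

61.54 mW

ω = 2πf = 1.012e+06 rad/s
X_L = ωL = 22260 Ω
X_C = 1/(ωC) = 32950 Ω
Branch 1 (R+jX_L): Z₁ = 660.0 + j22260 Ω, |Z₁| = 22260 Ω
Branch 2 (−jX_C): Z₂ = −j32950 Ω
Parallel: Z = Z₁Z₂/(Z₁+Z₂), |Z| = 68460 Ω, ∠Z = 84.77°
I = V/|Z| = 3.141 mA
P = VI cos φ = 215 × 0.003141 × cos(84.77°) = 61.54 mW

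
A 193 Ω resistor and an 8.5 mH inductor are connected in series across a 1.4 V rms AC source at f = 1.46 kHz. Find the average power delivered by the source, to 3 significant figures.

8.73 mW

ω = 2πf = 9173 rad/s
X_L = ωL = 78.0 Ω
Z = 193 + j78.0 Ω
|Z| = √(193² + 78.0²) = 208 Ω
∠Z = arctan(78.0/193) = 22.0°
I = V/|Z| = 6.73 mA
P = VI cos φ = 1.4 × 0.00673 × cos(22.0°) = 8.73 mW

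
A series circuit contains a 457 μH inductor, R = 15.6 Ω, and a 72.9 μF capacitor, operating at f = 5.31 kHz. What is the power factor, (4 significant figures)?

0.7246

ω = 2πf = 33360 rad/s
X_L = ωL = 15.25 Ω
X_C = 1/(ωC) = 0.4111 Ω
Net reactance X = X_L − X_C = 14.84 Ω
Z = 15.60 + j14.84 Ω
|Z| = √(15.60² + 14.84²) = 21.53 Ω
∠Z = arctan(14.84/15.60) = 43.56°
cos φ = cos(43.56°) = 0.7246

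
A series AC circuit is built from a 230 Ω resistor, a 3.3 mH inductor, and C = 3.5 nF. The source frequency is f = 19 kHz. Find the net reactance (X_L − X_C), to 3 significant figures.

-2000 Ω

ω = 2πf = 119400 rad/s
X_L = ωL = 394 Ω
X_C = 1/(ωC) = 2390 Ω
X = 394 − 2390 = -2000 Ω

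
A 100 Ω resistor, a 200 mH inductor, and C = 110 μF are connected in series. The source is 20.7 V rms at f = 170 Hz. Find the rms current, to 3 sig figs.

ω = 2πf = 1068 rad/s
X_L = ωL = 214 Ω
X_C = 1/(ωC) = 8.51 Ω
Net reactance X = X_L − X_C = 205 Ω
Z = 100 + j205 Ω
|Z| = √(100² + 205²) = 228 Ω
I = V/|Z| = 20.7/228 = 90.7 mA

90.7 mA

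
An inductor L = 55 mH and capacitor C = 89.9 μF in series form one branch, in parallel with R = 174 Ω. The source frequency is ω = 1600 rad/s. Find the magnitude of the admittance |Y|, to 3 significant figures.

X_L = ωL = 88.0 Ω
X_C = 1/(ωC) = 6.95 Ω
Branch 1: Z₁ = R = 174 Ω
Branch 2 (series LC): Z₂ = j(X_L − X_C) = j81.0 Ω
Parallel: Z = Z₁Z₂/(Z₁+Z₂), |Z| = 73.5 Ω, ∠Z = 65.0°
|Y| = 1/|Z| = 13.6 mS

13.6 mS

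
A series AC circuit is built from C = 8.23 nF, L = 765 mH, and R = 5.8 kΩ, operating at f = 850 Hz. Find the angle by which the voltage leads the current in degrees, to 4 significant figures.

-72.74°

ω = 2πf = 5341 rad/s
X_L = ωL = 4086 Ω
X_C = 1/(ωC) = 22750 Ω
Net reactance X = X_L − X_C = -18670 Ω
Z = 5800 − j18670 Ω
|Z| = √(5800² + 18670²) = 19550 Ω
∠Z = arctan(-18670/5800) = -72.74°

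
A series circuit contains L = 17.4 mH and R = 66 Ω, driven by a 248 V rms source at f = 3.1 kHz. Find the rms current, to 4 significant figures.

718.3 mA

ω = 2πf = 19480 rad/s
X_L = ωL = 338.9 Ω
Z = 66.00 + j338.9 Ω
|Z| = √(66.00² + 338.9²) = 345.3 Ω
I = V/|Z| = 248/345.3 = 718.3 mA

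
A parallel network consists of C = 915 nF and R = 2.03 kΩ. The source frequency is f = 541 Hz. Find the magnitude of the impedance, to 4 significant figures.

317.6 Ω

ω = 2πf = 3399 rad/s
X_C = 1/(ωC) = 321.5 Ω
Parallel: admittances add. Y = 1/R + jωC
Y = (0.0004926 + j0.003110) S
|Y| = 0.003149 S → |Z| = 1/|Y| = 317.6 Ω, ∠Z = −∠Y = -81.00°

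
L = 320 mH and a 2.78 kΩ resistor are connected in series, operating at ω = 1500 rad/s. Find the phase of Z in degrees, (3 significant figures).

X_L = ωL = 480 Ω
Z = 2780 + j480 Ω
|Z| = √(2780² + 480²) = 2820 Ω
∠Z = arctan(480/2780) = 9.80°

9.80°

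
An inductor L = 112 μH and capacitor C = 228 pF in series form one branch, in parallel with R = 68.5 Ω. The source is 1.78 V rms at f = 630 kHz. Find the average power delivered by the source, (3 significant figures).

46.3 mW

ω = 2πf = 3.958e+06 rad/s
X_L = ωL = 443 Ω
X_C = 1/(ωC) = 1110 Ω
Branch 1: Z₁ = R = 68.5 Ω
Branch 2 (series LC): Z₂ = j(X_L − X_C) = −j665 Ω
Parallel: Z = Z₁Z₂/(Z₁+Z₂), |Z| = 68.1 Ω, ∠Z = -5.88°
I = V/|Z| = 26.1 mA
P = VI cos φ = 1.78 × 0.0261 × cos(-5.88°) = 46.3 mW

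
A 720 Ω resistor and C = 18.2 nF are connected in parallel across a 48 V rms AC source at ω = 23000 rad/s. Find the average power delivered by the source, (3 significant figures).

X_C = 1/(ωC) = 2390 Ω
Parallel: admittances add. Y = 1/R + jωC
Y = (0.00139 + j0.000419) S
|Y| = 0.00145 S → |Z| = 1/|Y| = 689 Ω, ∠Z = −∠Y = -16.8°
I = V/|Z| = 69.6 mA
P = VI cos φ = 48 × 0.0696 × cos(-16.8°) = 3.20 W

3.20 W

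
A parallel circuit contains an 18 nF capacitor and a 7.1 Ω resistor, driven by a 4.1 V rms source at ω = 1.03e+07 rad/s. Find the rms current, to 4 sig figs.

954.6 mA

X_C = 1/(ωC) = 5.394 Ω
Parallel: admittances add. Y = 1/R + jωC
Y = (0.1408 + j0.1854) S
|Y| = 0.2328 S → |Z| = 1/|Y| = 4.295 Ω, ∠Z = −∠Y = -52.78°
I = V/|Z| = 4.1/4.295 = 954.6 mA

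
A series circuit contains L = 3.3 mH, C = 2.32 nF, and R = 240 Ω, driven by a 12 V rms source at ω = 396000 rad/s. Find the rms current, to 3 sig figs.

37.0 mA

X_L = ωL = 1310 Ω
X_C = 1/(ωC) = 1090 Ω
Net reactance X = X_L − X_C = 218 Ω
Z = 240 + j218 Ω
|Z| = √(240² + 218²) = 324 Ω
I = V/|Z| = 12/324 = 37.0 mA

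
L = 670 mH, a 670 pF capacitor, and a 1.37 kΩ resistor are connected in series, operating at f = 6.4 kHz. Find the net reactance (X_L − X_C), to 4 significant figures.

ω = 2πf = 40210 rad/s
X_L = ωL = 26940 Ω
X_C = 1/(ωC) = 37120 Ω
X = 26940 − 37120 = -10170 Ω

-10170 Ω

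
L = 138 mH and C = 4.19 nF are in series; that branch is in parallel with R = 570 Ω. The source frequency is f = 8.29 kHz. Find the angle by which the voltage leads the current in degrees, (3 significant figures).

12.3°

ω = 2πf = 52090 rad/s
X_L = ωL = 7190 Ω
X_C = 1/(ωC) = 4580 Ω
Branch 1: Z₁ = R = 570 Ω
Branch 2 (series LC): Z₂ = j(X_L − X_C) = j2610 Ω
Parallel: Z = Z₁Z₂/(Z₁+Z₂), |Z| = 557 Ω, ∠Z = 12.3°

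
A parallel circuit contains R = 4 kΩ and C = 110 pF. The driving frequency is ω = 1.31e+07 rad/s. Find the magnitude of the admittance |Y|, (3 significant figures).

X_C = 1/(ωC) = 694 Ω
Parallel: admittances add. Y = 1/R + jωC
Y = (0.000250 + j0.00144) S
|Y| = 0.00146 S → |Z| = 1/|Y| = 684 Ω, ∠Z = −∠Y = -80.2°

1.46 mS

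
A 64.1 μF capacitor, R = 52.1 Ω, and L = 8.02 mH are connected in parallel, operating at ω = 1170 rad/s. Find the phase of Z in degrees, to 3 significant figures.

58.7°

X_L = ωL = 9.38 Ω
X_C = 1/(ωC) = 13.3 Ω
Parallel: admittances add. Y = 1/R + 1/(jωL) + jωC
Y = (0.0192 − j0.0316) S
|Y| = 0.0370 S → |Z| = 1/|Y| = 27.1 Ω, ∠Z = −∠Y = 58.7°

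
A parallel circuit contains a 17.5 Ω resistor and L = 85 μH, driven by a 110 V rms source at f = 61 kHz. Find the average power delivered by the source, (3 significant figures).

ω = 2πf = 383300 rad/s
X_L = ωL = 32.6 Ω
Parallel: admittances add. Y = 1/R + 1/(jωL)
Y = (0.0571 − j0.0307) S
|Y| = 0.0649 S → |Z| = 1/|Y| = 15.4 Ω, ∠Z = −∠Y = 28.2°
I = V/|Z| = 7.14 A
P = VI cos φ = 110 × 7.14 × cos(28.2°) = 691 W

691 W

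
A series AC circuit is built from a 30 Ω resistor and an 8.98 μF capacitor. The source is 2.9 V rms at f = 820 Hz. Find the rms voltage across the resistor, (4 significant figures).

ω = 2πf = 5152 rad/s
X_C = 1/(ωC) = 21.61 Ω
Z = 30.00 − j21.61 Ω
|Z| = √(30.00² + 21.61²) = 36.98 Ω
I = V/|Z| = 78.43 mA
V_R = I·|Z_R| = 0.07843 × 30.00 = 2.353 V

2.353 V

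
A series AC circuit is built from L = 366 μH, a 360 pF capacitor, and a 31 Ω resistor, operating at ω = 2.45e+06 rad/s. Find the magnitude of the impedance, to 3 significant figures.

239 Ω

X_L = ωL = 897 Ω
X_C = 1/(ωC) = 1130 Ω
Net reactance X = X_L − X_C = -237 Ω
Z = 31.0 − j237 Ω
|Z| = √(31.0² + 237²) = 239 Ω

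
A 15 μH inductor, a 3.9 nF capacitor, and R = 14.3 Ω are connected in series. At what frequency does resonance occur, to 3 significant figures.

658 kHz

ω₀ = 1/√(LC) = 1/√(1.5e-05 × 3.9e-09) = 4.134e+06 rad/s
f₀ = ω₀/(2π) = 658 kHz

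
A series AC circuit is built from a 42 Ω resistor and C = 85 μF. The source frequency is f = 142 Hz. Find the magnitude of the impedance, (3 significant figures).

ω = 2πf = 892.2 rad/s
X_C = 1/(ωC) = 13.2 Ω
Z = 42.0 − j13.2 Ω
|Z| = √(42.0² + 13.2²) = 44.0 Ω

44.0 Ω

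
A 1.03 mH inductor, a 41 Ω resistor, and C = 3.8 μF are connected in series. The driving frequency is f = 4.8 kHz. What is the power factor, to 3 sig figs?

0.878

ω = 2πf = 30160 rad/s
X_L = ωL = 31.1 Ω
X_C = 1/(ωC) = 8.73 Ω
Net reactance X = X_L − X_C = 22.3 Ω
Z = 41.0 + j22.3 Ω
|Z| = √(41.0² + 22.3²) = 46.7 Ω
∠Z = arctan(22.3/41.0) = 28.6°
cos φ = cos(28.6°) = 0.878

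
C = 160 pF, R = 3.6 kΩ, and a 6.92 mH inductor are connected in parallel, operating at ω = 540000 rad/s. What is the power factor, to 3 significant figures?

0.838

X_L = ωL = 3740 Ω
X_C = 1/(ωC) = 11600 Ω
Parallel: admittances add. Y = 1/R + 1/(jωL) + jωC
Y = (0.000278 − j0.000181) S
|Y| = 0.000332 S → |Z| = 1/|Y| = 3020 Ω, ∠Z = −∠Y = 33.1°
cos φ = cos(33.1°) = 0.838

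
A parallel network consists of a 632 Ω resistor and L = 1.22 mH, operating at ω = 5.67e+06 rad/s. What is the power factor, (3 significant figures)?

X_L = ωL = 6920 Ω
Parallel: admittances add. Y = 1/R + 1/(jωL)
Y = (0.00158 − j0.000145) S
|Y| = 0.00159 S → |Z| = 1/|Y| = 629 Ω, ∠Z = −∠Y = 5.22°
cos φ = cos(5.22°) = 0.996

0.996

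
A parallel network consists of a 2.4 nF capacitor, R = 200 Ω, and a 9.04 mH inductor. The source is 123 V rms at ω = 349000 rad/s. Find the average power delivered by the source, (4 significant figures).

X_L = ωL = 3155 Ω
X_C = 1/(ωC) = 1194 Ω
Parallel: admittances add. Y = 1/R + 1/(jωL) + jωC
Y = (0.005000 + j0.0005206) S
|Y| = 0.005027 S → |Z| = 1/|Y| = 198.9 Ω, ∠Z = −∠Y = -5.945°
I = V/|Z| = 618.3 mA
P = VI cos φ = 123 × 0.6183 × cos(-5.945°) = 75.64 W

75.64 W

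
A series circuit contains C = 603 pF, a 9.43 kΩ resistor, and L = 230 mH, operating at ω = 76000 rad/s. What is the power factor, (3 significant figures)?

0.908

X_L = ωL = 17500 Ω
X_C = 1/(ωC) = 21800 Ω
Net reactance X = X_L − X_C = -4340 Ω
Z = 9430 − j4340 Ω
|Z| = √(9430² + 4340²) = 10400 Ω
∠Z = arctan(-4340/9430) = -24.7°
cos φ = cos(-24.7°) = 0.908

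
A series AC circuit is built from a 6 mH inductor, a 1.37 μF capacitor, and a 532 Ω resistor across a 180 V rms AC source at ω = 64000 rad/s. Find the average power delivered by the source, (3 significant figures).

40.9 W

X_L = ωL = 384 Ω
X_C = 1/(ωC) = 11.4 Ω
Net reactance X = X_L − X_C = 373 Ω
Z = 532 + j373 Ω
|Z| = √(532² + 373²) = 650 Ω
∠Z = arctan(373/532) = 35.0°
I = V/|Z| = 277 mA
P = VI cos φ = 180 × 0.277 × cos(35.0°) = 40.9 W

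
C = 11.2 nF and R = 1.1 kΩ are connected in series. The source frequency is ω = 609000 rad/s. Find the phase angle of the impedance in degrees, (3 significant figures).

X_C = 1/(ωC) = 147 Ω
Z = 1100 − j147 Ω
|Z| = √(1100² + 147²) = 1110 Ω
∠Z = arctan(-147/1100) = -7.59°

-7.59°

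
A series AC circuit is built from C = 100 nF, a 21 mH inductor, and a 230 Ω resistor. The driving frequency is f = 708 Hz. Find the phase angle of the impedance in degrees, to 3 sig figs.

ω = 2πf = 4448 rad/s
X_L = ωL = 93.4 Ω
X_C = 1/(ωC) = 2250 Ω
Net reactance X = X_L − X_C = -2150 Ω
Z = 230 − j2150 Ω
|Z| = √(230² + 2150²) = 2170 Ω
∠Z = arctan(-2150/230) = -83.9°

-83.9°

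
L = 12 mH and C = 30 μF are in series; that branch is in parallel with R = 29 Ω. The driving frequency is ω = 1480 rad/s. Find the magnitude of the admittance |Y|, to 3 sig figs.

X_L = ωL = 17.8 Ω
X_C = 1/(ωC) = 22.5 Ω
Branch 1: Z₁ = R = 29.0 Ω
Branch 2 (series LC): Z₂ = j(X_L − X_C) = −j4.76 Ω
Parallel: Z = Z₁Z₂/(Z₁+Z₂), |Z| = 4.70 Ω, ∠Z = -80.7°
|Y| = 1/|Z| = 213 mS

213 mS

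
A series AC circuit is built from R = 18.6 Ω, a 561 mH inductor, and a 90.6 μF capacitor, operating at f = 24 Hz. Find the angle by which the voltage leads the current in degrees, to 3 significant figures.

31.5°

ω = 2πf = 150.8 rad/s
X_L = ωL = 84.6 Ω
X_C = 1/(ωC) = 73.2 Ω
Net reactance X = X_L − X_C = 11.4 Ω
Z = 18.6 + j11.4 Ω
|Z| = √(18.6² + 11.4²) = 21.8 Ω
∠Z = arctan(11.4/18.6) = 31.5°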